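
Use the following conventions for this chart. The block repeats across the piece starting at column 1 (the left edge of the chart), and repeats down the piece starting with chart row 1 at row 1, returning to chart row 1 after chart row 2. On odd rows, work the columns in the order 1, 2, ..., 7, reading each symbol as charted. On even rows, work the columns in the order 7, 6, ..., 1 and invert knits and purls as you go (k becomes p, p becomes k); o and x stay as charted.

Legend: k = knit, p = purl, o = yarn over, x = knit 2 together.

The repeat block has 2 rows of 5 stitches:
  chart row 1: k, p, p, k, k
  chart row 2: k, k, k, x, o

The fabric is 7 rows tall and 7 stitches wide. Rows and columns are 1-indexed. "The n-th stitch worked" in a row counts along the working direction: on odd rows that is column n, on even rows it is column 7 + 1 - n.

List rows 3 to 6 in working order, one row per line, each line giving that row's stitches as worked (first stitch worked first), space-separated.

Row 3: chart row 1, RS - tile across columns 1-7 and work as-is.
Row 4: chart row 2, WS - tiled (columns 1-7): k k k x o k k; work from column 7 back to 1 with k<->p swapped.
Row 5: chart row 1, RS - tile across columns 1-7 and work as-is.
Row 6: chart row 2, WS - tiled (columns 1-7): k k k x o k k; work from column 7 back to 1 with k<->p swapped.

Result:
k p p k k k p
p p o x p p p
k p p k k k p
p p o x p p p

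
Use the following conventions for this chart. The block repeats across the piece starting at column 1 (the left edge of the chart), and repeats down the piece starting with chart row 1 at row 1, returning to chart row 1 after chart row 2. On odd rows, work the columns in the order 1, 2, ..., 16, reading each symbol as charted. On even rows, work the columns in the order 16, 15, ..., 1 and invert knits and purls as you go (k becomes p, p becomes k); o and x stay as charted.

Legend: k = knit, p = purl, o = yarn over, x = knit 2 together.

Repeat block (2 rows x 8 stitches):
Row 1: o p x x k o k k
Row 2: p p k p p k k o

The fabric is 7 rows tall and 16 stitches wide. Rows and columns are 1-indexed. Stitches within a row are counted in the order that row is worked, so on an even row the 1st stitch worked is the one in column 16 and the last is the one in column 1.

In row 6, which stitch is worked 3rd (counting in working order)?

Row 6: (6-1) mod 2 = 1, so use chart row 2. Even row -> WS.
Chart row 2 tiled across columns 1-16: p p k p p k k o p p k p p k k o
WS: work from column 16 back to column 1 (reverse the tiled row), swapping k<->p (o and x unchanged).
Row 6 as worked: o p p k k p k k o p p k k p k k
Counting 3 along the worked row gives p.

Result:
p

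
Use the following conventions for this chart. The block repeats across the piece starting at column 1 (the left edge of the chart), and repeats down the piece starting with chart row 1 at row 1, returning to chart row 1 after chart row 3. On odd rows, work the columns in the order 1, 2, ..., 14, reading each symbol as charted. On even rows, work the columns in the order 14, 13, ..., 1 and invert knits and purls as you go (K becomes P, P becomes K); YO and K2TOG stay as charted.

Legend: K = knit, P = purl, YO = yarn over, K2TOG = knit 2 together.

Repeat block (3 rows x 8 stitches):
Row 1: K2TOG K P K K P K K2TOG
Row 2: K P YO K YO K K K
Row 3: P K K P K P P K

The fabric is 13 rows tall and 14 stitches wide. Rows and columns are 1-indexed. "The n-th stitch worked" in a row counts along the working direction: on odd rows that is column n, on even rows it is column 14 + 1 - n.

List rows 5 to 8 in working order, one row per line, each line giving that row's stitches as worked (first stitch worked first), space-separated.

Result:
K P YO K YO K K K K P YO K YO K
K P K P P K P K K P K P P K
K2TOG K P K K P K K2TOG K2TOG K P K K P
P YO P YO K P P P P YO P YO K P

Derivation:
Row 5: chart row 2, RS - tile across columns 1-14 and work as-is.
Row 6: chart row 3, WS - tiled (columns 1-14): P K K P K P P K P K K P K P; work from column 14 back to 1 with K<->P swapped.
Row 7: chart row 1, RS - tile across columns 1-14 and work as-is.
Row 8: chart row 2, WS - tiled (columns 1-14): K P YO K YO K K K K P YO K YO K; work from column 14 back to 1 with K<->P swapped.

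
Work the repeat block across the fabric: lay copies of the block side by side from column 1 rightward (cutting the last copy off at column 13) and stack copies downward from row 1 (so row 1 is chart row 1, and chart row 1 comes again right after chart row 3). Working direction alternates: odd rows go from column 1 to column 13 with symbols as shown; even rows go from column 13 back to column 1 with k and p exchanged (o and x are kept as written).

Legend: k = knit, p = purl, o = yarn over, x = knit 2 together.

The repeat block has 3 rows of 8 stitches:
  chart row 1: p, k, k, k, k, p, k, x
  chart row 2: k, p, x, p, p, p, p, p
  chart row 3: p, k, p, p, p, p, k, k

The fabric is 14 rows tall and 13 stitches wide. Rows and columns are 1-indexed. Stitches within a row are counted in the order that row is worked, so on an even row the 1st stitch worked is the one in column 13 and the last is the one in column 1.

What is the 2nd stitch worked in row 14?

Stitch:
k

Derivation:
Row 14: (14-1) mod 3 = 1, so use chart row 2. Even row -> WS.
Chart row 2 tiled across columns 1-13: k p x p p p p p k p x p p
WS row: flip the tiled sequence (start at column 13) and apply k<->p; o and x stay.
Row 14 as worked: k k x k p k k k k k x k p
The 2nd stitch worked is k.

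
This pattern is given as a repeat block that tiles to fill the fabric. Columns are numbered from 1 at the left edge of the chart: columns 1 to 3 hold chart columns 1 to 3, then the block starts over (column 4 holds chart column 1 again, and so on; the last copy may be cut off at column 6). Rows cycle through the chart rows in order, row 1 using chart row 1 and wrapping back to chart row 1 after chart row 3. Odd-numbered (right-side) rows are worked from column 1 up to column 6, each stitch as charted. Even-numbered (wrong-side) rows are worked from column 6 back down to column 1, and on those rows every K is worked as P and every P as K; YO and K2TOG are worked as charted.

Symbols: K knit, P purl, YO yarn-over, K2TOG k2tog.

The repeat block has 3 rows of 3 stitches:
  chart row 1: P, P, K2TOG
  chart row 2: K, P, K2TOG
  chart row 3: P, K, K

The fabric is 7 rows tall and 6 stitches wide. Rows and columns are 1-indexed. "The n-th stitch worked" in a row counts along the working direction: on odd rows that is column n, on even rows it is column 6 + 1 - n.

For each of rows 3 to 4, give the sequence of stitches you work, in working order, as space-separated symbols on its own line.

Rows as worked:
P K K P K K
K2TOG K K K2TOG K K

Derivation:
Row 3: chart row 3, RS - tile across columns 1-6 and work as-is.
Row 4: chart row 1, WS - tiled (columns 1-6): P P K2TOG P P K2TOG; work from column 6 back to 1 with K<->P swapped.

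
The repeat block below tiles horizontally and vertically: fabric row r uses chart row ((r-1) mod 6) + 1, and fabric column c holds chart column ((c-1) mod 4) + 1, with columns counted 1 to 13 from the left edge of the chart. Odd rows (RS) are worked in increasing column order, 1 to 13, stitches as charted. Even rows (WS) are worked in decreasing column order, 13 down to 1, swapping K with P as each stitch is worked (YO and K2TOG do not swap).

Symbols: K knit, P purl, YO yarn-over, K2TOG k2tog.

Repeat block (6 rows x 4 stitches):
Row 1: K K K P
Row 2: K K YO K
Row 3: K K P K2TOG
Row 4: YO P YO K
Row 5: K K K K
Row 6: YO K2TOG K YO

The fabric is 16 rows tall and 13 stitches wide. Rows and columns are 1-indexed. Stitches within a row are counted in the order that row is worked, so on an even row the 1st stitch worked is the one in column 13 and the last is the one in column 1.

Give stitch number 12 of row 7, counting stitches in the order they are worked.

Row 7: (7-1) mod 6 = 0, so use chart row 1. Odd row -> RS.
Chart row 1 tiled across columns 1-13: K K K P K K K P K K K P K
RS row: no reversal, no swap; stitch n worked = column n.
The 12th stitch worked is P.

Stitch:
P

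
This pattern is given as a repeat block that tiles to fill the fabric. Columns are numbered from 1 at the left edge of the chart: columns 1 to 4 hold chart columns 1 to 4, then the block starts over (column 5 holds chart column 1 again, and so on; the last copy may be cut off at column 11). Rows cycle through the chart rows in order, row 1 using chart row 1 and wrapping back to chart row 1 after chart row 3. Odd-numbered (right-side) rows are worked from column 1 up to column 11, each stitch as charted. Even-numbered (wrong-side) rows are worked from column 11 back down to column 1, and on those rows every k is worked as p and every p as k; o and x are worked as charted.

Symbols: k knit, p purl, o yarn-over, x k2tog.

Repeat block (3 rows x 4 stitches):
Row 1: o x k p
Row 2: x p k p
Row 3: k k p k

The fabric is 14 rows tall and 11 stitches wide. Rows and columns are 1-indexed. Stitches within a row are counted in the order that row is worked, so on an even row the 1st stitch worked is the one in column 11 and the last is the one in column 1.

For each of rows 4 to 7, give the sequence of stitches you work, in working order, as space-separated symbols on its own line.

Row 4: chart row 1, WS - tiled (columns 1-11): o x k p o x k p o x k; work from column 11 back to 1 with k<->p swapped.
Row 5: chart row 2, RS - tile across columns 1-11 and work as-is.
Row 6: chart row 3, WS - tiled (columns 1-11): k k p k k k p k k k p; work from column 11 back to 1 with k<->p swapped.
Row 7: chart row 1, RS - tile across columns 1-11 and work as-is.

Rows as worked:
p x o k p x o k p x o
x p k p x p k p x p k
k p p p k p p p k p p
o x k p o x k p o x k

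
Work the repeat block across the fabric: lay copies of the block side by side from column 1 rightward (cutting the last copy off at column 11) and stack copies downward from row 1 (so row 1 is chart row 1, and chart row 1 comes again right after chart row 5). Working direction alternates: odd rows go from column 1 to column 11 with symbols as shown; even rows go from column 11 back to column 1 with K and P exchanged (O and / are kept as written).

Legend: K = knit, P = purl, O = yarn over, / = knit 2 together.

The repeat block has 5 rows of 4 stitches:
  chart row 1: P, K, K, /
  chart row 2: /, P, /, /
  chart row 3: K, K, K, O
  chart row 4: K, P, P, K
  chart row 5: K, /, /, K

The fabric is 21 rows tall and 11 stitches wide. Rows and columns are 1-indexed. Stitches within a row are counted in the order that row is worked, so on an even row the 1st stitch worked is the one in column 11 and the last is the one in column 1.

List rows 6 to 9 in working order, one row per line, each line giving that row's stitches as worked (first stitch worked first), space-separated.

Row 6: chart row 1, WS - tiled (columns 1-11): P K K / P K K / P K K; work from column 11 back to 1 with K<->P swapped.
Row 7: chart row 2, RS - tile across columns 1-11 and work as-is.
Row 8: chart row 3, WS - tiled (columns 1-11): K K K O K K K O K K K; work from column 11 back to 1 with K<->P swapped.
Row 9: chart row 4, RS - tile across columns 1-11 and work as-is.

== ROWS AS WORKED ==
P P K / P P K / P P K
/ P / / / P / / / P /
P P P O P P P O P P P
K P P K K P P K K P P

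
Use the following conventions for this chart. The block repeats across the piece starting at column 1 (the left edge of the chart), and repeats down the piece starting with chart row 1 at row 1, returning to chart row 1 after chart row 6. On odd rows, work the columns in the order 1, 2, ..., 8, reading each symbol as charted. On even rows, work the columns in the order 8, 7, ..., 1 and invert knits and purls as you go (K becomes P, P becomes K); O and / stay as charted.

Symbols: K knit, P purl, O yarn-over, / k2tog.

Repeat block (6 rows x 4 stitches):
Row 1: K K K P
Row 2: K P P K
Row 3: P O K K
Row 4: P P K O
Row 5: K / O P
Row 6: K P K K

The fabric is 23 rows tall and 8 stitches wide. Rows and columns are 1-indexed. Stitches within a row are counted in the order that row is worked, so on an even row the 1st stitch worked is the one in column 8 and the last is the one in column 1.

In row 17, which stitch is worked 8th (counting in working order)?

For row 17: chart row = ((17-1) mod 6) + 1 = 5; this is a RS (odd) row.
Chart row 5 tiled across columns 1-8: K / O P K / O P
RS row: no reversal, no swap; stitch n worked = column n.
Counting 8 along the worked row gives P.

Result:
P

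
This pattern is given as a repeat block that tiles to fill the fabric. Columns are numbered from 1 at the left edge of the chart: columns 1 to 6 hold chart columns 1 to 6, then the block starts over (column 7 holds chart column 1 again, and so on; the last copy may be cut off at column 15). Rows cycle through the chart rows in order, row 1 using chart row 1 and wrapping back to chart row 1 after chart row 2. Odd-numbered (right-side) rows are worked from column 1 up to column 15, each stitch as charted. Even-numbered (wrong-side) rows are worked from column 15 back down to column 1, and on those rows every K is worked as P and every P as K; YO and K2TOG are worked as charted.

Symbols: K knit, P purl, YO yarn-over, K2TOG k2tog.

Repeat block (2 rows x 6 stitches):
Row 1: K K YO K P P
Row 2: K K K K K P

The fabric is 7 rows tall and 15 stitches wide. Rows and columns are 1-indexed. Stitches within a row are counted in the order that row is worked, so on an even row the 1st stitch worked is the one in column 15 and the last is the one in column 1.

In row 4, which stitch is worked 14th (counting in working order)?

For row 4: chart row = ((4-1) mod 2) + 1 = 2; this is a WS (even) row.
Chart row 2 tiled across columns 1-15: K K K K K P K K K K K P K K K
WS row: flip the tiled sequence (start at column 15) and apply K<->P; YO and K2TOG stay.
Row 4 as worked: P P P K P P P P P K P P P P P
Counting 14 along the worked row gives P.

Stitch:
P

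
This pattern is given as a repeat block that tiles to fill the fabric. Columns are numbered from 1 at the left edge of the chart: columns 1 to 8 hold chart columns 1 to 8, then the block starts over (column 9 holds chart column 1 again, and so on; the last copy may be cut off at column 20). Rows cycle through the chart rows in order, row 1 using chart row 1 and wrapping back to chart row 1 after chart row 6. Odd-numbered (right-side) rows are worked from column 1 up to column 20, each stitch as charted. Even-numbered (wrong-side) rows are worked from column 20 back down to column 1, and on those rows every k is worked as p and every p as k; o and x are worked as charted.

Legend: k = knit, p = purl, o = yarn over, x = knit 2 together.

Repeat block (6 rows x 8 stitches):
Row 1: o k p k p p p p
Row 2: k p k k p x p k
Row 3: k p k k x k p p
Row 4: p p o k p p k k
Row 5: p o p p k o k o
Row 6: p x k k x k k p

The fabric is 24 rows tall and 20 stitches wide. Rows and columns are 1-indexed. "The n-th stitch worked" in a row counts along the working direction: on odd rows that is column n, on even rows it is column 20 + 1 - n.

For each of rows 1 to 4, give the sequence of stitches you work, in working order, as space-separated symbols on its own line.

Result:
o k p k p p p p o k p k p p p p o k p k
p p k p p k x k p p k p p k x k p p k p
k p k k x k p p k p k k x k p p k p k k
p o k k p p k k p o k k p p k k p o k k

Derivation:
Row 1: chart row 1, RS - tile across columns 1-20 and work as-is.
Row 2: chart row 2, WS - tiled (columns 1-20): k p k k p x p k k p k k p x p k k p k k; work from column 20 back to 1 with k<->p swapped.
Row 3: chart row 3, RS - tile across columns 1-20 and work as-is.
Row 4: chart row 4, WS - tiled (columns 1-20): p p o k p p k k p p o k p p k k p p o k; work from column 20 back to 1 with k<->p swapped.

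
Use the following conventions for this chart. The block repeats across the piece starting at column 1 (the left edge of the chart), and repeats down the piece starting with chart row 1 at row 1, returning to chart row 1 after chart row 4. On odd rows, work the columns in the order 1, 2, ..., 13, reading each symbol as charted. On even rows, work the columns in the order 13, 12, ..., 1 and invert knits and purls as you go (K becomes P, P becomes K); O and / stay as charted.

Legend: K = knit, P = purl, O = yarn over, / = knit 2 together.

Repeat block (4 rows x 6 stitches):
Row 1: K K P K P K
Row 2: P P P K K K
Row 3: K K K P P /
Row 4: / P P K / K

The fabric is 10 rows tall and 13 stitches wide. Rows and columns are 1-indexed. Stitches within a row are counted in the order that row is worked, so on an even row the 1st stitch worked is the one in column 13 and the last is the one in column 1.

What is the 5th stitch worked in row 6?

Row 6 uses chart row ((6-1) mod 4)+1 = 2. Row 6 is even, so WS.
Chart row 2 tiled across columns 1-13: P P P K K K P P P K K K P
WS row: flip the tiled sequence (start at column 13) and apply K<->P; O and / stay.
Row 6 as worked: K P P P K K K P P P K K K
Counting 5 along the worked row gives K.

== STITCH ==
K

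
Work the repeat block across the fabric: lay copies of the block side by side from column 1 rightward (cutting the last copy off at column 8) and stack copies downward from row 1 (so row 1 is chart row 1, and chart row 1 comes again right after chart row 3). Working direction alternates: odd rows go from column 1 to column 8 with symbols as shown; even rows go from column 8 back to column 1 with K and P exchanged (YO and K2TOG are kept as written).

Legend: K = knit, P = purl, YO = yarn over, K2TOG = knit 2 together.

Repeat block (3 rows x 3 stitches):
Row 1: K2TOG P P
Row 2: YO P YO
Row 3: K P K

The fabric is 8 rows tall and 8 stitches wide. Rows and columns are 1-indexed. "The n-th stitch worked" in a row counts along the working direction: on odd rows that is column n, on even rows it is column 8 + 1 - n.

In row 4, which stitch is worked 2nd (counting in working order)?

For row 4: chart row = ((4-1) mod 3) + 1 = 1; this is a WS (even) row.
Chart row 1 tiled across columns 1-8: K2TOG P P K2TOG P P K2TOG P
WS: work from column 8 back to column 1 (reverse the tiled row), swapping K<->P (YO and K2TOG unchanged).
Row 4 as worked: K K2TOG K K K2TOG K K K2TOG
Counting 2 along the worked row gives K2TOG.

Stitch:
K2TOG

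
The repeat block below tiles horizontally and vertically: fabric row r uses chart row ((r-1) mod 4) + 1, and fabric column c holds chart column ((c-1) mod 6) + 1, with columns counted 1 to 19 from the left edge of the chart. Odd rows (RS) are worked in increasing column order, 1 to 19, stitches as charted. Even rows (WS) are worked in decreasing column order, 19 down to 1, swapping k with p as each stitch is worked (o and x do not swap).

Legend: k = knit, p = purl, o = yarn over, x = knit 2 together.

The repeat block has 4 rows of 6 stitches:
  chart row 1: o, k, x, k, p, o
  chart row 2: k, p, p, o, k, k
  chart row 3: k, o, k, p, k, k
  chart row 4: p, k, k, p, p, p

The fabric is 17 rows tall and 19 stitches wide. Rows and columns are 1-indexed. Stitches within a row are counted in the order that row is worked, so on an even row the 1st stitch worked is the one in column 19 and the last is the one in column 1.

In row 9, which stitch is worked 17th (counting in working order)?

== STITCH ==
p

Derivation:
For row 9: chart row = ((9-1) mod 4) + 1 = 1; this is a RS (odd) row.
Chart row 1 tiled across columns 1-19: o k x k p o o k x k p o o k x k p o o
RS: work column 1 to column 19, symbols as charted — the tiled row is the row as worked.
Counting 17 along the worked row gives p.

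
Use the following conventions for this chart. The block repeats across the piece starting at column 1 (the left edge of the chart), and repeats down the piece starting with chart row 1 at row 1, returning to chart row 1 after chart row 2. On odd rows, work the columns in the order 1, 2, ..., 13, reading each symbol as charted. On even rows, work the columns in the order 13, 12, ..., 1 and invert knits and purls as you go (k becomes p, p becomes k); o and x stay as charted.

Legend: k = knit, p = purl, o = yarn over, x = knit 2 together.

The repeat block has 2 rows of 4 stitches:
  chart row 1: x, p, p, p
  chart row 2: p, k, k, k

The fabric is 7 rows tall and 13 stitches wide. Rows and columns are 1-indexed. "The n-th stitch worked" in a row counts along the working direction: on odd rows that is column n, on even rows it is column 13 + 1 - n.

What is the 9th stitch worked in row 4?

Row 4 uses chart row ((4-1) mod 2)+1 = 2. Row 4 is even, so WS.
Chart row 2 tiled across columns 1-13: p k k k p k k k p k k k p
WS row: flip the tiled sequence (start at column 13) and apply k<->p; o and x stay.
Row 4 as worked: k p p p k p p p k p p p k
The 9th stitch worked is k.

Stitch:
k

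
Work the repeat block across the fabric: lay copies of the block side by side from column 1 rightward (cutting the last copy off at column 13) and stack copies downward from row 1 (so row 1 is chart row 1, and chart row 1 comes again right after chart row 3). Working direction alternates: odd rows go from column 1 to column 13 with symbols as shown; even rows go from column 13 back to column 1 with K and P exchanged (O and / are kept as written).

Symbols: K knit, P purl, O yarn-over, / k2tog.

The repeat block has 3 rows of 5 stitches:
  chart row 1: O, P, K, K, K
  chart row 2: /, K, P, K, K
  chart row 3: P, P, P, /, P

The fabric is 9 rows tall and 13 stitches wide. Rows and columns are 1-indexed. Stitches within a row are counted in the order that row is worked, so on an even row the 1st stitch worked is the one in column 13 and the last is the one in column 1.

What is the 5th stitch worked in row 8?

== STITCH ==
P

Derivation:
Row 8: (8-1) mod 3 = 1, so use chart row 2. Even row -> WS.
Chart row 2 tiled across columns 1-13: / K P K K / K P K K / K P
WS: work from column 13 back to column 1 (reverse the tiled row), swapping K<->P (O and / unchanged).
Row 8 as worked: K P / P P K P / P P K P /
The 5th stitch worked is P.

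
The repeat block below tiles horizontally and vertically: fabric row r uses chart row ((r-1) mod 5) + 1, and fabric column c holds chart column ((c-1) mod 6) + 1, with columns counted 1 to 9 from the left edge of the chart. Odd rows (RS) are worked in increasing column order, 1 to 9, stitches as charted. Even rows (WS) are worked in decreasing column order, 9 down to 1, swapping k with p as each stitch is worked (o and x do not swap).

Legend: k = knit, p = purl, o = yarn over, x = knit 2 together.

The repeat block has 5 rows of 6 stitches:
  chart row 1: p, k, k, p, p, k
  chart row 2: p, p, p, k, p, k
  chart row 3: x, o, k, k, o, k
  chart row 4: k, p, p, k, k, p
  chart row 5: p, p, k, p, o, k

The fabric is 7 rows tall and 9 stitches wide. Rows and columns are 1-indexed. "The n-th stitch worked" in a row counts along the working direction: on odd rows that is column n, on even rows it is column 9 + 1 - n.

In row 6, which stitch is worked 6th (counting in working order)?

Row 6 uses chart row ((6-1) mod 5)+1 = 1. Row 6 is even, so WS.
Chart row 1 tiled across columns 1-9: p k k p p k p k k
WS: work from column 9 back to column 1 (reverse the tiled row), swapping k<->p (o and x unchanged).
Row 6 as worked: p p k p k k p p k
Stitch 6 in working order -> k

== STITCH ==
k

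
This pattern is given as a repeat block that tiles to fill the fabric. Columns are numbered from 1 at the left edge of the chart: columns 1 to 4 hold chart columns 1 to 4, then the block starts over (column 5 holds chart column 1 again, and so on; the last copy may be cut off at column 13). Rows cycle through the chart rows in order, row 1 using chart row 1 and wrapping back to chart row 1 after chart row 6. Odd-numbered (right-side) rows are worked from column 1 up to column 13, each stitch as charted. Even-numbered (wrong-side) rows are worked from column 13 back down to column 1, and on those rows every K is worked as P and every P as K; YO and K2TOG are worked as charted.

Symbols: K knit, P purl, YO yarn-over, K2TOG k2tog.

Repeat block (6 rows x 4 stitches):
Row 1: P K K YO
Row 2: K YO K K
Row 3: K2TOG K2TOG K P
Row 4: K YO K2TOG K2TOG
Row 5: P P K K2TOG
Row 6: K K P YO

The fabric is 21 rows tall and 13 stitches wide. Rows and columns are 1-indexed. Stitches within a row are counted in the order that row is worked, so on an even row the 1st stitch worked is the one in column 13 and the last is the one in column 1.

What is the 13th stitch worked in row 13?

For row 13: chart row = ((13-1) mod 6) + 1 = 1; this is a RS (odd) row.
Chart row 1 tiled across columns 1-13: P K K YO P K K YO P K K YO P
RS row: no reversal, no swap; stitch n worked = column n.
Counting 13 along the worked row gives P.

== STITCH ==
P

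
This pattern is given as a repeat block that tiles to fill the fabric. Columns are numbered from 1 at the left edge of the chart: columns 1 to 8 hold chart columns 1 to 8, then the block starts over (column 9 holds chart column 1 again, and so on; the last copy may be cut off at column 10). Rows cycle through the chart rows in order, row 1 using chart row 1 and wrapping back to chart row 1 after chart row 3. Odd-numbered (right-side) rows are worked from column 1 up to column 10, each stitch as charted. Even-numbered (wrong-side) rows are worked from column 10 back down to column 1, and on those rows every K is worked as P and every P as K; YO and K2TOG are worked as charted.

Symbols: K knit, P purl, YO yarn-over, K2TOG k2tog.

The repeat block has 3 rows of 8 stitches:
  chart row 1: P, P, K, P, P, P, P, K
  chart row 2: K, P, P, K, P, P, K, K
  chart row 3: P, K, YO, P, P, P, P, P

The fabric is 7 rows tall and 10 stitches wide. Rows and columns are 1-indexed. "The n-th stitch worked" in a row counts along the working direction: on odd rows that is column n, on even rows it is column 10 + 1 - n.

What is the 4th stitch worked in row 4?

== STITCH ==
K

Derivation:
Row 4: (4-1) mod 3 = 0, so use chart row 1. Even row -> WS.
Chart row 1 tiled across columns 1-10: P P K P P P P K P P
WS row: flip the tiled sequence (start at column 10) and apply K<->P; YO and K2TOG stay.
Row 4 as worked: K K P K K K K P K K
Stitch 4 in working order -> K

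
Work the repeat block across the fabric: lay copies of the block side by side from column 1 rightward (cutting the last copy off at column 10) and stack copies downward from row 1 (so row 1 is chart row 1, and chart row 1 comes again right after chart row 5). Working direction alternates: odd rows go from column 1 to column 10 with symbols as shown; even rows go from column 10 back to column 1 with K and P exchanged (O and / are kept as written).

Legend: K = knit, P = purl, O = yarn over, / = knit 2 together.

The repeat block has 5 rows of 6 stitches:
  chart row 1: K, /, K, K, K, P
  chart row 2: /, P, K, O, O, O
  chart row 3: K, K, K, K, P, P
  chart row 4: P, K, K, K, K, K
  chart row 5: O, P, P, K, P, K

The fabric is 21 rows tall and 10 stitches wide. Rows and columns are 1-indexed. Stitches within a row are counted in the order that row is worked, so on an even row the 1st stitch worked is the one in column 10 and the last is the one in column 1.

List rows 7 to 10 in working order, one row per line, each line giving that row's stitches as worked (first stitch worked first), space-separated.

Rows as worked:
/ P K O O O / P K O
P P P P K K P P P P
P K K K K K P K K K
P K K O P K P K K O

Derivation:
Row 7: chart row 2, RS - tile across columns 1-10 and work as-is.
Row 8: chart row 3, WS - tiled (columns 1-10): K K K K P P K K K K; work from column 10 back to 1 with K<->P swapped.
Row 9: chart row 4, RS - tile across columns 1-10 and work as-is.
Row 10: chart row 5, WS - tiled (columns 1-10): O P P K P K O P P K; work from column 10 back to 1 with K<->P swapped.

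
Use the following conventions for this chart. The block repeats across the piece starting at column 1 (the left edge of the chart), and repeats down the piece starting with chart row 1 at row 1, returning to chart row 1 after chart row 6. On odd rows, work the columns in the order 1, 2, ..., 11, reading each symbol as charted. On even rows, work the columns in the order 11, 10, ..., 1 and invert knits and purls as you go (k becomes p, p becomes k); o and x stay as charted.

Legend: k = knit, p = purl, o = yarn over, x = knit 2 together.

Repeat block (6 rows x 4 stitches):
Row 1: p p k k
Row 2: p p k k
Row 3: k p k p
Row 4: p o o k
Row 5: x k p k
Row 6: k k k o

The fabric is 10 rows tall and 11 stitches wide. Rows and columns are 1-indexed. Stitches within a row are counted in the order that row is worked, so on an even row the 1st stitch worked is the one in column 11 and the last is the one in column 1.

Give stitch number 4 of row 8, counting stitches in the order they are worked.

Stitch:
p

Derivation:
Row 8: (8-1) mod 6 = 1, so use chart row 2. Even row -> WS.
Chart row 2 tiled across columns 1-11: p p k k p p k k p p k
WS: work from column 11 back to column 1 (reverse the tiled row), swapping k<->p (o and x unchanged).
Row 8 as worked: p k k p p k k p p k k
Counting 4 along the worked row gives p.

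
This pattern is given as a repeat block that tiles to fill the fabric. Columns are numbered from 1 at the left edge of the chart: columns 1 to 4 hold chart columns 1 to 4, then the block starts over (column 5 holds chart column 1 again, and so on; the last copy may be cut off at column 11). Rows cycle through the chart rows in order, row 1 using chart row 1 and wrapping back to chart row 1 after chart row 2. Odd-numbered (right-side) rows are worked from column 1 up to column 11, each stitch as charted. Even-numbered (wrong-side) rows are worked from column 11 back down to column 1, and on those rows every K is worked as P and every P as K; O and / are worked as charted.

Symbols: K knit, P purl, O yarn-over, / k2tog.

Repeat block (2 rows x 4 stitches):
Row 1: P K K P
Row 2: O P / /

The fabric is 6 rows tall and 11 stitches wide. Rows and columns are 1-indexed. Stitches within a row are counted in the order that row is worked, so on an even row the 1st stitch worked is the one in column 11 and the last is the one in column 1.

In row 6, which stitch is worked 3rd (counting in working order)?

Stitch:
O

Derivation:
Row 6: (6-1) mod 2 = 1, so use chart row 2. Even row -> WS.
Chart row 2 tiled across columns 1-11: O P / / O P / / O P /
Wrong side: read the tiled row from column 11 down to 1 and exchange K with P (leave O, /).
Row 6 as worked: / K O / / K O / / K O
Counting 3 along the worked row gives O.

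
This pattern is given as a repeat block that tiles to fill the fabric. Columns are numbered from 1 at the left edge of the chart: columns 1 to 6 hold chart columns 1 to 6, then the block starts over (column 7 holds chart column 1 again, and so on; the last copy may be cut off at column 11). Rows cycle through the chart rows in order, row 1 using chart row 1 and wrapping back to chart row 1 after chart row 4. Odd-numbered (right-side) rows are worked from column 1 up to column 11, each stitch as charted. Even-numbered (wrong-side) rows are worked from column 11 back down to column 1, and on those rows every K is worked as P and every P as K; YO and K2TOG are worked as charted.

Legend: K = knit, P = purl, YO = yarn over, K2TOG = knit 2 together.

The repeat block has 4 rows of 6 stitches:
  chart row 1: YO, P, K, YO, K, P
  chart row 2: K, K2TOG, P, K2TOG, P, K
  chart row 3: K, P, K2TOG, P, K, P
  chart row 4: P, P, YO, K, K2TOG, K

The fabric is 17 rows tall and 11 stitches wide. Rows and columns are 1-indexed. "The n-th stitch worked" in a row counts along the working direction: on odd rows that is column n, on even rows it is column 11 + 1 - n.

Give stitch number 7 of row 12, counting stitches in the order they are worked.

== STITCH ==
K2TOG

Derivation:
Row 12 uses chart row ((12-1) mod 4)+1 = 4. Row 12 is even, so WS.
Chart row 4 tiled across columns 1-11: P P YO K K2TOG K P P YO K K2TOG
Wrong side: read the tiled row from column 11 down to 1 and exchange K with P (leave YO, K2TOG).
Row 12 as worked: K2TOG P YO K K P K2TOG P YO K K
The 7th stitch worked is K2TOG.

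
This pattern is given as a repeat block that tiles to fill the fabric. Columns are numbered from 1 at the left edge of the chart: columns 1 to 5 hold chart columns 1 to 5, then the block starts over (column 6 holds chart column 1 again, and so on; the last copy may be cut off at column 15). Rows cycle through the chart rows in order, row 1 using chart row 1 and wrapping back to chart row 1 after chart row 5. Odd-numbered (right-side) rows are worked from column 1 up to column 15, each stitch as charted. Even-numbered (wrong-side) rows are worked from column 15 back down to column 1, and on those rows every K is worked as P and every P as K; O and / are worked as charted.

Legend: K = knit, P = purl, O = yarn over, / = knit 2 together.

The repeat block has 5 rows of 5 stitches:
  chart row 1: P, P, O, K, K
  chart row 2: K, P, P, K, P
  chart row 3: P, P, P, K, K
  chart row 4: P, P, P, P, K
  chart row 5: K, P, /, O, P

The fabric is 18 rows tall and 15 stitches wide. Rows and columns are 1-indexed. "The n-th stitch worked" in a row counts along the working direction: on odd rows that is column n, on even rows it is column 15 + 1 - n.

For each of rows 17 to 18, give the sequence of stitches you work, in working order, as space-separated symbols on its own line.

Row 17: chart row 2, RS - tile across columns 1-15 and work as-is.
Row 18: chart row 3, WS - tiled (columns 1-15): P P P K K P P P K K P P P K K; work from column 15 back to 1 with K<->P swapped.

Result:
K P P K P K P P K P K P P K P
P P K K K P P K K K P P K K K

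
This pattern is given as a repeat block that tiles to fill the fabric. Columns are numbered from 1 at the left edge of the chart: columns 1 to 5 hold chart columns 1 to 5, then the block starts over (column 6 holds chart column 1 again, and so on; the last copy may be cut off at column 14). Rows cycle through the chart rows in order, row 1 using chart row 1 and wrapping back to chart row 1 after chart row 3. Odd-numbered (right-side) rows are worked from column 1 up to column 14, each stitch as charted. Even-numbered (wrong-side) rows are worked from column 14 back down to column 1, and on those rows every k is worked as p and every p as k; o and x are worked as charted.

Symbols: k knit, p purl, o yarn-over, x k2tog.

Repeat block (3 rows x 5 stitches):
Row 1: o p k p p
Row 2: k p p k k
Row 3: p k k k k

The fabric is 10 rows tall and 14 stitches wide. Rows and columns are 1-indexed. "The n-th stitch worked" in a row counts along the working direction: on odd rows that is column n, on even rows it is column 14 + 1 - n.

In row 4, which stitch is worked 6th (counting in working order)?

== STITCH ==
k

Derivation:
For row 4: chart row = ((4-1) mod 3) + 1 = 1; this is a WS (even) row.
Chart row 1 tiled across columns 1-14: o p k p p o p k p p o p k p
WS row: flip the tiled sequence (start at column 14) and apply k<->p; o and x stay.
Row 4 as worked: k p k o k k p k o k k p k o
Counting 6 along the worked row gives k.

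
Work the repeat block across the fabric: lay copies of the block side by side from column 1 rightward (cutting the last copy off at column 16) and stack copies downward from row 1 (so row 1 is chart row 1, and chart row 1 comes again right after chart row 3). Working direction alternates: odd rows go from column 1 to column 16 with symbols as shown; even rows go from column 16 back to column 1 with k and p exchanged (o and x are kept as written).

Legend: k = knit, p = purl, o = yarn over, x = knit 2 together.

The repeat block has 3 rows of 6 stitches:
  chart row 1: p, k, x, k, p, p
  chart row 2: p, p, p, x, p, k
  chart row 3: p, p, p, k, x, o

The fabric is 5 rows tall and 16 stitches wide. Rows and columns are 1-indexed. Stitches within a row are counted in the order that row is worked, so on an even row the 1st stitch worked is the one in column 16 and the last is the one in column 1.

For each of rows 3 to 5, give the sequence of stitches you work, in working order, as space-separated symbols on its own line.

Result:
p p p k x o p p p k x o p p p k
p x p k k k p x p k k k p x p k
p p p x p k p p p x p k p p p x

Derivation:
Row 3: chart row 3, RS - tile across columns 1-16 and work as-is.
Row 4: chart row 1, WS - tiled (columns 1-16): p k x k p p p k x k p p p k x k; work from column 16 back to 1 with k<->p swapped.
Row 5: chart row 2, RS - tile across columns 1-16 and work as-is.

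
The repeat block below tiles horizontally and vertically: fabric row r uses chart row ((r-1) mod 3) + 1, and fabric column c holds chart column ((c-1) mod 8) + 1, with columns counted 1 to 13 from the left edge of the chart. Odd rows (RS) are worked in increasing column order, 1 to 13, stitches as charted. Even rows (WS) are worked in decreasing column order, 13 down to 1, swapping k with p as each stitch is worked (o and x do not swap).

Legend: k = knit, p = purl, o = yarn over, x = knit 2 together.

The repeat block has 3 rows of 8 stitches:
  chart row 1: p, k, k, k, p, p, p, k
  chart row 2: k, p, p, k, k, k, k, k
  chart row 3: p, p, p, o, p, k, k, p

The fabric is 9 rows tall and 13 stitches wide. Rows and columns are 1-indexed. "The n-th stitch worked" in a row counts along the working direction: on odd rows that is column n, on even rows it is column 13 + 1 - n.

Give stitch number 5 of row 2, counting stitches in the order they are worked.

Row 2: (2-1) mod 3 = 1, so use chart row 2. Even row -> WS.
Chart row 2 tiled across columns 1-13: k p p k k k k k k p p k k
Wrong side: read the tiled row from column 13 down to 1 and exchange k with p (leave o, x).
Row 2 as worked: p p k k p p p p p p k k p
Stitch 5 in working order -> p

Result:
p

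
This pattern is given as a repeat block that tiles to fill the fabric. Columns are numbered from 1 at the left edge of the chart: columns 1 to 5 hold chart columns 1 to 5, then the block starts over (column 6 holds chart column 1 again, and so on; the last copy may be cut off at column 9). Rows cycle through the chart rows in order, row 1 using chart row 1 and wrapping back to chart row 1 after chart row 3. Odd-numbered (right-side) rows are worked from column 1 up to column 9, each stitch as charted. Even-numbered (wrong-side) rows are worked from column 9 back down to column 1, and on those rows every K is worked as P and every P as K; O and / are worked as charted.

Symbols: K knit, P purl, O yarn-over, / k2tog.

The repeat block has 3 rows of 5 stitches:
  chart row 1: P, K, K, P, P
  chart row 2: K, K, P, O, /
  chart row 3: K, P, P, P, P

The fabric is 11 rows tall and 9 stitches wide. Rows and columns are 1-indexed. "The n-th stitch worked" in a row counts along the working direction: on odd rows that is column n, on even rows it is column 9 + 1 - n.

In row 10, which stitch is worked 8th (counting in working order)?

Stitch:
P

Derivation:
For row 10: chart row = ((10-1) mod 3) + 1 = 1; this is a WS (even) row.
Chart row 1 tiled across columns 1-9: P K K P P P K K P
WS row: flip the tiled sequence (start at column 9) and apply K<->P; O and / stay.
Row 10 as worked: K P P K K K P P K
Counting 8 along the worked row gives P.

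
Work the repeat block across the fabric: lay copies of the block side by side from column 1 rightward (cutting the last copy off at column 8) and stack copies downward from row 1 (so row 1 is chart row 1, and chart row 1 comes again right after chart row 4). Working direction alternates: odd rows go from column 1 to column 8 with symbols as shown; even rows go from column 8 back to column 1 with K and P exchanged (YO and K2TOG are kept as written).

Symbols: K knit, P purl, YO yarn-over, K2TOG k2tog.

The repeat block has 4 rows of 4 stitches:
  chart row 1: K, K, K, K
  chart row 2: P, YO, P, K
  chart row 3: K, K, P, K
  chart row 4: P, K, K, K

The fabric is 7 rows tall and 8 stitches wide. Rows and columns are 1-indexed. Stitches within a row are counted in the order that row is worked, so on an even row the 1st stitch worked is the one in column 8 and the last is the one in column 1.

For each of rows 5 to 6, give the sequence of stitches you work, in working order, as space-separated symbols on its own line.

== ROWS AS WORKED ==
K K K K K K K K
P K YO K P K YO K

Derivation:
Row 5: chart row 1, RS - tile across columns 1-8 and work as-is.
Row 6: chart row 2, WS - tiled (columns 1-8): P YO P K P YO P K; work from column 8 back to 1 with K<->P swapped.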